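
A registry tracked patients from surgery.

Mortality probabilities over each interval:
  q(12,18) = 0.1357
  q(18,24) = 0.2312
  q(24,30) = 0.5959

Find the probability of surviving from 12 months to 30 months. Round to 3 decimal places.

The overall survival probability is (1 − 0.1357) × (1 − 0.2312) × (1 − 0.5959).
= 0.8643 × 0.7688 × 0.4041 = 0.268514.

0.269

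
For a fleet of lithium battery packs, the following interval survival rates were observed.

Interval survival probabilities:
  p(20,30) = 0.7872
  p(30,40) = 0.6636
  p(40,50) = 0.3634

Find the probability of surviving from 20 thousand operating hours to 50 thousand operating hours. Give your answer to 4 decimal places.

P(survive 20→50) = 0.7872 × 0.6636 × 0.3634.
= 0.189835.

0.1898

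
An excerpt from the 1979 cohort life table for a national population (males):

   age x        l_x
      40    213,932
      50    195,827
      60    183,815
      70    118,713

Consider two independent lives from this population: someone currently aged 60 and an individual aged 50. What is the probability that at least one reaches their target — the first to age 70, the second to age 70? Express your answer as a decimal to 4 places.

0.8605

p₁ = l_70/l_60 = 118,713/183,815 = 0.645829; p₂ = l_70/l_50 = 118,713/195,827 = 0.606214.
P(at least one) = 1 − (1−p₁)(1−p₂) = 1 − 0.354171 × 0.393786 = 0.860532.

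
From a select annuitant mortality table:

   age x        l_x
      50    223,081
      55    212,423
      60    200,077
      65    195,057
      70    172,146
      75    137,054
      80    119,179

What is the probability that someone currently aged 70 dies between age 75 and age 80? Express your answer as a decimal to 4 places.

0.1038

This is the probability of reaching 75 but not 80, conditional on being alive at 70: (l_75 − l_80) / l_70.
= (137,054 − 119,179) / 172,146 = 17,875 / 172,146 = 0.103836.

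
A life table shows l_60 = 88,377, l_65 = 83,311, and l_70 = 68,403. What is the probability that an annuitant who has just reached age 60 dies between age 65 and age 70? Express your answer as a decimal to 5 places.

This is the probability of reaching 65 but not 70, conditional on being alive at 60: (l_65 − l_70) / l_60.
= (83,311 − 68,403) / 88,377 = 14,908 / 88,377 = 0.168686.

0.16869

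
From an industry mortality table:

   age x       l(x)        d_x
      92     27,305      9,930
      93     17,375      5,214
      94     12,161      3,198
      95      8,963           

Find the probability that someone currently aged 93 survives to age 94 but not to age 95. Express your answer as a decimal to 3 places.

0.184

This is the probability of reaching 94 but not 95, conditional on being alive at 93: (l(94) − l(95)) / l(93).
= (12,161 − 8,963) / 17,375 = 3,198 / 17,375 = 0.184058.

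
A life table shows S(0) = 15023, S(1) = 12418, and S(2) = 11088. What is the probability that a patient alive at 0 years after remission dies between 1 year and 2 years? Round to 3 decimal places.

0.089

This is the probability of reaching 1 but not 2, conditional on being alive at 0: (S(1) − S(2)) / S(0).
= (12418 − 11088) / 15023 = 1330 / 15023 = 0.088531.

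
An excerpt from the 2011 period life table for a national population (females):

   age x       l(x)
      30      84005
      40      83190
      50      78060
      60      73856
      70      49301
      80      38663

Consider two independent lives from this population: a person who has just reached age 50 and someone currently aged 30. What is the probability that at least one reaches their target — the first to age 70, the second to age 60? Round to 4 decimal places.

p₁ = l(70)/l(50) = 49301/78060 = 0.631578; p₂ = l(60)/l(30) = 73856/84005 = 0.879186.
P(at least one) = 1 − (1−p₁)(1−p₂) = 1 − 0.368422 × 0.120814 = 0.955489.

0.9555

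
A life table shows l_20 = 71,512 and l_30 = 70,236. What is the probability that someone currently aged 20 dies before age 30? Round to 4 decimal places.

0.0178

P(die before 30 | alive at 20) = 1 − l_30/l_20 = 1 − 70,236/71,512 = (1,276)/71,512 = 0.017843.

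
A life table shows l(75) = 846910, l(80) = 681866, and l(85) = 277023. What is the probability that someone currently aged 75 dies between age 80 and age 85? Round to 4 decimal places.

This is the probability of reaching 80 but not 85, conditional on being alive at 75: (l(80) − l(85)) / l(75).
= (681866 − 277023) / 846910 = 404843 / 846910 = 0.478024.

0.4780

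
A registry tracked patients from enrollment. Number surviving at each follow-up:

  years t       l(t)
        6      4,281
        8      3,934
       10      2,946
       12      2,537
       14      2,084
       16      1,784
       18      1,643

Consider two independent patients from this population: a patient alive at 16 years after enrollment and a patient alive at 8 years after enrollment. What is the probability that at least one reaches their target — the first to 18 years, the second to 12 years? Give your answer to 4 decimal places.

p₁ = l(18)/l(16) = 1,643/1,784 = 0.920964; p₂ = l(12)/l(8) = 2,537/3,934 = 0.644891.
P(at least one) = 1 − (1−p₁)(1−p₂) = 1 − 0.079036 × 0.355109 = 0.971934.

0.9719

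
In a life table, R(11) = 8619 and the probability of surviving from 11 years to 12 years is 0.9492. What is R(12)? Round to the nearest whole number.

R(12) = R(11) × p = 8619 × 0.9492 = 8181.

8181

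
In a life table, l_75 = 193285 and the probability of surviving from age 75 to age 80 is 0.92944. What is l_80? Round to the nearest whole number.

l_80 = l_75 × p = 193285 × 0.92944 = 179647.

179647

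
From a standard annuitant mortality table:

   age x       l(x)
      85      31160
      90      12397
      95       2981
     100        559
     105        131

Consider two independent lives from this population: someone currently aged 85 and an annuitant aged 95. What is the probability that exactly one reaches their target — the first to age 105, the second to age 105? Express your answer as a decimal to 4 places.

0.0478

p₁ = l(105)/l(85) = 131/31160 = 0.004204; p₂ = l(105)/l(95) = 131/2981 = 0.043945.
P(exactly one) = p₁(1−p₂) + (1−p₁)p₂ = 0.004019 + 0.043760 = 0.047780.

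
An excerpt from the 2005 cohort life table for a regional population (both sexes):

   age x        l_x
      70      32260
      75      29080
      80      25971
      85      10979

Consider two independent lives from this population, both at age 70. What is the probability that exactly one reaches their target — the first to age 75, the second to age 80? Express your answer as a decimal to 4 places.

p₁ = l_75/l_70 = 29080/32260 = 0.901426; p₂ = l_80/l_70 = 25971/32260 = 0.805053.
P(exactly one) = p₁(1−p₂) + (1−p₁)p₂ = 0.175730 + 0.079357 = 0.255088.

0.2551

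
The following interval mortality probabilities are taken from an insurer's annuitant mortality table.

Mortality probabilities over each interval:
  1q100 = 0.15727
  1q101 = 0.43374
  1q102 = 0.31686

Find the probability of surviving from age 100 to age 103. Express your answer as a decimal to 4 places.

3p100 = (1 − 0.15727) × (1 − 0.43374) × (1 − 0.31686).
= 0.84273 × 0.56626 × 0.68314 = 0.325997.

0.3260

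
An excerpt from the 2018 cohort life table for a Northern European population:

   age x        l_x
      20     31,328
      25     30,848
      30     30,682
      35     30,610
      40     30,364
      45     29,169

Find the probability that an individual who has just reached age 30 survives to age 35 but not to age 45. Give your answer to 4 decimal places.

This is the probability of reaching 35 but not 45, conditional on being alive at 30: (l_35 − l_45) / l_30.
= (30,610 − 29,169) / 30,682 = 1,441 / 30,682 = 0.046966.

0.0470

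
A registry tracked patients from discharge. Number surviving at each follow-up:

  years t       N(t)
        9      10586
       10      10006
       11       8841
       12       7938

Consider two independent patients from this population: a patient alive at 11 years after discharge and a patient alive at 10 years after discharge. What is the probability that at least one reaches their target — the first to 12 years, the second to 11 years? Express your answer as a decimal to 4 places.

0.9881

p₁ = N(12)/N(11) = 7938/8841 = 0.897862; p₂ = N(11)/N(10) = 8841/10006 = 0.883570.
P(at least one) = 1 − (1−p₁)(1−p₂) = 1 − 0.102138 × 0.116430 = 0.988108.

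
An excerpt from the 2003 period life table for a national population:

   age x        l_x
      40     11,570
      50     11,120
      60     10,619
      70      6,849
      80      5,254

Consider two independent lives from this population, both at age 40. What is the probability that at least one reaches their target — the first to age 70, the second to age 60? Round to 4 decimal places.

p₁ = l_70/l_40 = 6,849/11,570 = 0.591962; p₂ = l_60/l_40 = 10,619/11,570 = 0.917805.
P(at least one) = 1 − (1−p₁)(1−p₂) = 1 − 0.408038 × 0.082195 = 0.966461.

0.9665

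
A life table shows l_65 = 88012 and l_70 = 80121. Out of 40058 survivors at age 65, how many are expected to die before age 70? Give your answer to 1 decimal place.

3591.5

The relevant probability is 1 − 80121/88012 = 0.089658.
Expected number = 40058 × 0.089658 = 3591.5.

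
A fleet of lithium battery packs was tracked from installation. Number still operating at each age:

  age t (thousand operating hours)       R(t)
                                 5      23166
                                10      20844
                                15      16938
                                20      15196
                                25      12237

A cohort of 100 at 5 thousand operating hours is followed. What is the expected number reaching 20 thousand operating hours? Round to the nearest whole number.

66

The relevant probability is 15196/23166 = 0.655961.
Expected number = 100 × 0.655961 = 66.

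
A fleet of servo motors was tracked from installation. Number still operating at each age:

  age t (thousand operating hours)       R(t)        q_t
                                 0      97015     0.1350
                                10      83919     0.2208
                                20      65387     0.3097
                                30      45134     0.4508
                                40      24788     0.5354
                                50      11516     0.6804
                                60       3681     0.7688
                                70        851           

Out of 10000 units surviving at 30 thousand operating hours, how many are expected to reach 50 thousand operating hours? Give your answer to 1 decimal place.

The relevant probability is 11516/45134 = 0.255151.
Expected number = 10000 × 0.255151 = 2551.5.

2551.5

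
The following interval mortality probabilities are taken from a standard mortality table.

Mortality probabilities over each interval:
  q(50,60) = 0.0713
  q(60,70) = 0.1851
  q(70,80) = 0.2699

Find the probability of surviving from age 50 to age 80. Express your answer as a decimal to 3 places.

Chaining the interval survival probabilities: (1 − 0.0713) × (1 − 0.1851) × (1 − 0.2699).
= 0.9287 × 0.8149 × 0.7301 = 0.552538.

0.553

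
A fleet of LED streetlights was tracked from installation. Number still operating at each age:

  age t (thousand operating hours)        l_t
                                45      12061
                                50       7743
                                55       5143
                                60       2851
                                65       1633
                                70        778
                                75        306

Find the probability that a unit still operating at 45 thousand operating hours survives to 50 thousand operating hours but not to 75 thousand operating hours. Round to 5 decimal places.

This is the probability of reaching 50 but not 75, conditional on being operational at 45: (l_50 − l_75) / l_45.
= (7743 − 306) / 12061 = 7437 / 12061 = 0.616616.

0.61662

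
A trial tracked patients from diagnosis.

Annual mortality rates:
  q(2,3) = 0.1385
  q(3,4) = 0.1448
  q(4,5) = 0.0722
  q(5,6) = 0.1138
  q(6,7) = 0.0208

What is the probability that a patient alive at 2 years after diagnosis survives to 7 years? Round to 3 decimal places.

P(survive 2→7) = (1 − 0.1385) × (1 − 0.1448) × (1 − 0.0722) × (1 − 0.1138) × (1 − 0.0208).
= 0.8615 × 0.8552 × 0.9278 × 0.8862 × 0.9792 = 0.593172.

0.593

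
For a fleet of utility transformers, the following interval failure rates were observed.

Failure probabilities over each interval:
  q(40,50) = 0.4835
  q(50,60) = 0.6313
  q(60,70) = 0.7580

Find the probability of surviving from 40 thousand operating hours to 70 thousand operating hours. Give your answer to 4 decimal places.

Chaining the interval survival probabilities: (1 − 0.4835) × (1 − 0.6313) × (1 − 0.7580).
= 0.5165 × 0.3687 × 0.2420 = 0.046085.

0.0461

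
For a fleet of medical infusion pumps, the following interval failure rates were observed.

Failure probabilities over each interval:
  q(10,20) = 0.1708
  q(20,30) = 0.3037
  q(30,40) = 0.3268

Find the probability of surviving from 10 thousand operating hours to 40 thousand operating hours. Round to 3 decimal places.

0.389

Chaining the interval survival probabilities: (1 − 0.1708) × (1 − 0.3037) × (1 − 0.3268).
= 0.8292 × 0.6963 × 0.6732 = 0.388687.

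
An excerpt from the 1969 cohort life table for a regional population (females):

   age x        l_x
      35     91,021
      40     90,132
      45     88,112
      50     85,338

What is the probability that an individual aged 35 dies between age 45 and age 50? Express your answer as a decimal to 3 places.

We want 10|5q35 = (l_45 − l_50)/l_35.
This is the probability of reaching 45 but not 50, conditional on being alive at 35: (l_45 − l_50) / l_35.
= (88,112 − 85,338) / 91,021 = 2,774 / 91,021 = 0.030476.

0.030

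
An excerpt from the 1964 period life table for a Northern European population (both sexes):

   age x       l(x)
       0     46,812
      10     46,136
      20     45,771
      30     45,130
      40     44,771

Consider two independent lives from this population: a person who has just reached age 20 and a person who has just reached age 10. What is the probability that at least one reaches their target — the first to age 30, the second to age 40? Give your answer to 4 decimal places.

0.9996

p₁ = l(30)/l(20) = 45,130/45,771 = 0.985995; p₂ = l(40)/l(10) = 44,771/46,136 = 0.970414.
P(at least one) = 1 − (1−p₁)(1−p₂) = 1 − 0.014005 × 0.029586 = 0.999586.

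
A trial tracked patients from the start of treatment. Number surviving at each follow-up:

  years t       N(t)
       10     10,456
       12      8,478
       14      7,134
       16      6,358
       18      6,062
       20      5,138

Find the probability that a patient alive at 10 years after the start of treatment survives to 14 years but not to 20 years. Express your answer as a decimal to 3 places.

0.191

This is the probability of reaching 14 but not 20, conditional on being alive at 10: (N(14) − N(20)) / N(10).
= (7,134 − 5,138) / 10,456 = 1,996 / 10,456 = 0.190895.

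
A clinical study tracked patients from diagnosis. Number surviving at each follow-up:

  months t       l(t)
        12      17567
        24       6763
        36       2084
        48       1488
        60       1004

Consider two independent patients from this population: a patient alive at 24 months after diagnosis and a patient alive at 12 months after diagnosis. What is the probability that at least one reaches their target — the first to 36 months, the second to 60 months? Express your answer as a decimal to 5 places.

p₁ = l(36)/l(24) = 2084/6763 = 0.308147; p₂ = l(60)/l(12) = 1004/17567 = 0.057153.
P(at least one) = 1 − (1−p₁)(1−p₂) = 1 − 0.691853 × 0.942847 = 0.347688.

0.34769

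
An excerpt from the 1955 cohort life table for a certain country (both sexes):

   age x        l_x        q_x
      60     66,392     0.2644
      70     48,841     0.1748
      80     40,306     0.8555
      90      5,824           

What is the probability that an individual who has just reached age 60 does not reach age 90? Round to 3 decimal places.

0.912

P(die before 90 | alive at 60) = 1 − l_90/l_60 = 1 − 5,824/66,392 = (60,568)/66,392 = 0.912279.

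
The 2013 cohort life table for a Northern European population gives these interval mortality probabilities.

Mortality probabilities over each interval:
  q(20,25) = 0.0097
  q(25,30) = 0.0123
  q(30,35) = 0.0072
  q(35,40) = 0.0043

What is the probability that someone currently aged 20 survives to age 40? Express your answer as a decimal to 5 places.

Survival from 20 to 40 is the product of surviving each interval: (1 − 0.0097) × (1 − 0.0123) × (1 − 0.0072) × (1 − 0.0043).
= 0.9903 × 0.9877 × 0.9928 × 0.9957 = 0.966901.

0.96690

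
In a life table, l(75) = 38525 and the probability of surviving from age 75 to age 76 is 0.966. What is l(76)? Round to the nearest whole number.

37215

l(76) = l(75) × p = 38525 × 0.966 = 37215.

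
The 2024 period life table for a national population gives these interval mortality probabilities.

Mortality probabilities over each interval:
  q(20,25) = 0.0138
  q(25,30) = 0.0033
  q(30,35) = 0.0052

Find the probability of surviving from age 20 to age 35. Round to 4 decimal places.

Survival from 20 to 35 is the product of surviving each interval: (1 − 0.0138) × (1 − 0.0033) × (1 − 0.0052).
= 0.9862 × 0.9967 × 0.9948 = 0.977834.

0.9778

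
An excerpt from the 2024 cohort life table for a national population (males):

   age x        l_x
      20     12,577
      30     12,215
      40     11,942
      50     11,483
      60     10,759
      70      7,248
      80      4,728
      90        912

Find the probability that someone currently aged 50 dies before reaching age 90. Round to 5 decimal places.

P(die before 90 | alive at 50) = 1 − l_90/l_50 = 1 − 912/11,483 = (10,571)/11,483 = 0.920578.

0.92058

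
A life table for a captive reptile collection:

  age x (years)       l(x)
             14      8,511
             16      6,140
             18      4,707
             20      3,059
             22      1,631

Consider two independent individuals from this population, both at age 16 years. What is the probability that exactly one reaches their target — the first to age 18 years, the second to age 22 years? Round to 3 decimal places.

0.625

p₁ = l(18)/l(16) = 4,707/6,140 = 0.766612; p₂ = l(22)/l(16) = 1,631/6,140 = 0.265635.
P(exactly one) = p₁(1−p₂) + (1−p₁)p₂ = 0.562973 + 0.061996 = 0.624969.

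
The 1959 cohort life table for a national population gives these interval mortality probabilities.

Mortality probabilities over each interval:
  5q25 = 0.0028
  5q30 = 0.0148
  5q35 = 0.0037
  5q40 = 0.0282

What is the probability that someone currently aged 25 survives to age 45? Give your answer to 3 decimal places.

0.951

Chaining the interval survival probabilities: (1 − 0.0028) × (1 − 0.0148) × (1 − 0.0037) × (1 − 0.0282).
= 0.9972 × 0.9852 × 0.9963 × 0.9718 = 0.951204.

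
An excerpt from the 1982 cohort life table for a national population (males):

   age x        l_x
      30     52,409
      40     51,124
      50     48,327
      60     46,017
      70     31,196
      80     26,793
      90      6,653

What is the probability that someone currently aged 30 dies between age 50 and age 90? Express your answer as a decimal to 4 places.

0.7952

We want 20|40q30 = (l_50 − l_90)/l_30.
This is the probability of reaching 50 but not 90, conditional on being alive at 30: (l_50 − l_90) / l_30.
= (48,327 − 6,653) / 52,409 = 41,674 / 52,409 = 0.795169.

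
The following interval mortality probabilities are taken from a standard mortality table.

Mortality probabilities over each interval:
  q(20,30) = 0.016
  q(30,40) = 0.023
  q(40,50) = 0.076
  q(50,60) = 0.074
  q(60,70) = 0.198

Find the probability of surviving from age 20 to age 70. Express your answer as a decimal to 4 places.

0.6597

Chaining the interval survival probabilities: (1 − 0.016) × (1 − 0.023) × (1 − 0.076) × (1 − 0.074) × (1 − 0.198).
= 0.984 × 0.977 × 0.924 × 0.926 × 0.802 = 0.659701.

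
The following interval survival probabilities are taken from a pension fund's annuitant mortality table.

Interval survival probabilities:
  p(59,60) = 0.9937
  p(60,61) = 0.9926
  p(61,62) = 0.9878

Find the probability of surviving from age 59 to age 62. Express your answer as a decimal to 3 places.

Chaining the interval survival probabilities: 0.9937 × 0.9926 × 0.9878.
= 0.974313.

0.974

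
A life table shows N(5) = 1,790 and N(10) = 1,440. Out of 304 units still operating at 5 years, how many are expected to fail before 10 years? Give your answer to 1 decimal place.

The relevant probability is 1 − 1,440/1,790 = 0.195531.
Expected number = 304 × 0.195531 = 59.4.

59.4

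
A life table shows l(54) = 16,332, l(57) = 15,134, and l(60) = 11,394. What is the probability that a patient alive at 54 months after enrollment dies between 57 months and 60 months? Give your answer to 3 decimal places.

0.229

This is the probability of reaching 57 but not 60, conditional on being alive at 54: (l(57) − l(60)) / l(54).
= (15,134 − 11,394) / 16,332 = 3,740 / 16,332 = 0.228998.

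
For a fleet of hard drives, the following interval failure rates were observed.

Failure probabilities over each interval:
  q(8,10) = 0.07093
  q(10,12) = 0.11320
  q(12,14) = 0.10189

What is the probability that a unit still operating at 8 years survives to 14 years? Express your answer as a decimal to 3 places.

0.740

Chaining the interval survival probabilities: (1 − 0.07093) × (1 − 0.11320) × (1 − 0.10189).
= 0.92907 × 0.88680 × 0.89811 = 0.739952.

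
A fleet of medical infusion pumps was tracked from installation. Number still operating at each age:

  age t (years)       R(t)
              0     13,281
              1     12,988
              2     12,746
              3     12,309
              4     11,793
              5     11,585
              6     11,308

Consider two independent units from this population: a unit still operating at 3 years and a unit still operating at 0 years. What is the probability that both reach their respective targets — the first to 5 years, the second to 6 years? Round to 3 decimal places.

0.801

p₁ = R(5)/R(3) = 11,585/12,309 = 0.941181; p₂ = R(6)/R(0) = 11,308/13,281 = 0.851442.
P(both) = p₁ × p₂ = 0.941181 × 0.851442 = 0.801361.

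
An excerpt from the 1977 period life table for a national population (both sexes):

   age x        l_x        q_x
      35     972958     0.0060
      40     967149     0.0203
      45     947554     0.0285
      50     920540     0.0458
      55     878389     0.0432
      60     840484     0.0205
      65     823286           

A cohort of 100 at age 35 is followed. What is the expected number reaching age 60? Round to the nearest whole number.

86

The relevant probability is 840484/972958 = 0.863844.
Expected number = 100 × 0.863844 = 86.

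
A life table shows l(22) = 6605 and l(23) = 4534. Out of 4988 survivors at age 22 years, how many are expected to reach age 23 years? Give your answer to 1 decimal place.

The relevant probability is 4534/6605 = 0.686450.
Expected number = 4988 × 0.686450 = 3424.0.

3424.0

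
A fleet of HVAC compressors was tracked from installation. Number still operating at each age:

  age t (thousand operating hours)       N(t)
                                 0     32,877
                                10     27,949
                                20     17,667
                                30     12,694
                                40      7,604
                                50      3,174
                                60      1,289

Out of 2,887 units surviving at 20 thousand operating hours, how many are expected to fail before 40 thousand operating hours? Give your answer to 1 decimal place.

1644.4

The relevant probability is 1 − 7,604/17,667 = 0.569593.
Expected number = 2,887 × 0.569593 = 1644.4.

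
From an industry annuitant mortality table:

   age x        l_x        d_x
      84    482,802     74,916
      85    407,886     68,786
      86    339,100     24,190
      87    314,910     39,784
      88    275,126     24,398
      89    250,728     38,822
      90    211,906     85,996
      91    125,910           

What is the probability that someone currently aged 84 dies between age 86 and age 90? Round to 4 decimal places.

We want 2|4q84 = (l_86 − l_90)/l_84.
This is the probability of reaching 86 but not 90, conditional on being alive at 84: (l_86 − l_90) / l_84.
= (339,100 − 211,906) / 482,802 = 127,194 / 482,802 = 0.263450.

0.2634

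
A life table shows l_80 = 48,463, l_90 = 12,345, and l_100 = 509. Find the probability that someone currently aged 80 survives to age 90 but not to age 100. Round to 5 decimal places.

0.24423

We want 10|10q80 = (l_90 − l_100)/l_80.
This is the probability of reaching 90 but not 100, conditional on being alive at 80: (l_90 − l_100) / l_80.
= (12,345 − 509) / 48,463 = 11,836 / 48,463 = 0.244228.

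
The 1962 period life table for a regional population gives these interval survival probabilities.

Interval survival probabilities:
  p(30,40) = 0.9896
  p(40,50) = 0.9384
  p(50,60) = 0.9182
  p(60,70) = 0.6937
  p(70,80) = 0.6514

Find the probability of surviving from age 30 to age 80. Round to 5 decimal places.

Survival from 30 to 80 is the product of surviving each interval: 0.9896 × 0.9384 × 0.9182 × 0.6937 × 0.6514.
= 0.385305.

0.38530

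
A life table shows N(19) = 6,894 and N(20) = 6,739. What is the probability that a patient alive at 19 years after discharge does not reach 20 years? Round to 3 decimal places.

0.022

P(die before 20 | alive at 19) = 1 − N(20)/N(19) = 1 − 6,739/6,894 = (155)/6,894 = 0.022483.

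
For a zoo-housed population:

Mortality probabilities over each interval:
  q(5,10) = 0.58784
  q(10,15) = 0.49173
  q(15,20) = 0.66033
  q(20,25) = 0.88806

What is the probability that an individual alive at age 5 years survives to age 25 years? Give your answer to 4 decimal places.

0.0080

The overall survival probability is (1 − 0.58784) × (1 − 0.49173) × (1 − 0.66033) × (1 − 0.88806).
= 0.41216 × 0.50827 × 0.33967 × 0.11194 = 0.007965.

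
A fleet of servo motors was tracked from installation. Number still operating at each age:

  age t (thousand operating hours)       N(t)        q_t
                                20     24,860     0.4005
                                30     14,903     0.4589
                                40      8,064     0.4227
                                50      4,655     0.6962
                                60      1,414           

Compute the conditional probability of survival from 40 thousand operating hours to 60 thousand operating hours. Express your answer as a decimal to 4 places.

The conditional survival probability is N(60)/N(40) = 1,414/8,064 = 0.175347.

0.1753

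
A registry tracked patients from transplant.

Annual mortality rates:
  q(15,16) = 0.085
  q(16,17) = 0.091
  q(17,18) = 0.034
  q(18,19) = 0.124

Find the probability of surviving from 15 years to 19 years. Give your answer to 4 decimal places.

P(survive 15→19) = (1 − 0.085) × (1 − 0.091) × (1 − 0.034) × (1 − 0.124).
= 0.915 × 0.909 × 0.966 × 0.876 = 0.703827.

0.7038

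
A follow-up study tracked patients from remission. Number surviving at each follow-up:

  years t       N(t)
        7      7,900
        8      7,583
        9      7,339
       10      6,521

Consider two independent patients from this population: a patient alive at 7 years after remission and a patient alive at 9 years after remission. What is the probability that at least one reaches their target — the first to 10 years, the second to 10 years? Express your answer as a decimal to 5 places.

p₁ = N(10)/N(7) = 6,521/7,900 = 0.825443; p₂ = N(10)/N(9) = 6,521/7,339 = 0.888541.
P(at least one) = 1 − (1−p₁)(1−p₂) = 1 − 0.174557 × 0.111459 = 0.980544.

0.98054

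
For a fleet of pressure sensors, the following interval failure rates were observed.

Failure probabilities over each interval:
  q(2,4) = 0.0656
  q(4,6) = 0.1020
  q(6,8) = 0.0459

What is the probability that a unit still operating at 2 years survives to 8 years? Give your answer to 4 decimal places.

0.8006

Survival from 2 to 8 is the product of surviving each interval: (1 − 0.0656) × (1 − 0.1020) × (1 − 0.0459).
= 0.9344 × 0.8980 × 0.9541 = 0.800577.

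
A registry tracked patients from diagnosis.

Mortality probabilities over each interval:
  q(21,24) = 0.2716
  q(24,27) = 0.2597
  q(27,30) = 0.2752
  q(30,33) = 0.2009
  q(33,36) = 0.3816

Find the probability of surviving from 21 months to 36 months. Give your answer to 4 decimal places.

P(survive 21→36) = (1 − 0.2716) × (1 − 0.2597) × (1 − 0.2752) × (1 − 0.2009) × (1 − 0.3816).
= 0.7284 × 0.7403 × 0.7248 × 0.7991 × 0.6184 = 0.193137.

0.1931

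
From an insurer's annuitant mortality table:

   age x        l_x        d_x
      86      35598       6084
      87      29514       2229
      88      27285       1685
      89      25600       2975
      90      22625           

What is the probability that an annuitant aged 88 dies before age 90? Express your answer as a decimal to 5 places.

0.17079

P(die before 90 | alive at 88) = 1 − l_90/l_88 = 1 − 22625/27285 = (4660)/27285 = 0.170790.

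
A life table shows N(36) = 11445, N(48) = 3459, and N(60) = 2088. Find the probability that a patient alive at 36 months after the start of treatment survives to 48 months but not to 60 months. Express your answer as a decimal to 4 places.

0.1198

This is the probability of reaching 48 but not 60, conditional on being alive at 36: (N(48) − N(60)) / N(36).
= (3459 − 2088) / 11445 = 1371 / 11445 = 0.119790.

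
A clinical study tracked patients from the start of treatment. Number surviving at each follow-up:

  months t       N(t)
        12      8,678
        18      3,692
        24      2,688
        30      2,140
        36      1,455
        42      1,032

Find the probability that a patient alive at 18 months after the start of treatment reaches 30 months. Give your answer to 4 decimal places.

The conditional survival probability is N(30)/N(18) = 2,140/3,692 = 0.579632.

0.5796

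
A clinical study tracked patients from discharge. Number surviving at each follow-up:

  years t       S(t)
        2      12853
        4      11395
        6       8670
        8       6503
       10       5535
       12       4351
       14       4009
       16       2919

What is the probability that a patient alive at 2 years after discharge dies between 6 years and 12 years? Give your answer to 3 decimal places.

This is the probability of reaching 6 but not 12, conditional on being alive at 2: (S(6) − S(12)) / S(2).
= (8670 − 4351) / 12853 = 4319 / 12853 = 0.336030.

0.336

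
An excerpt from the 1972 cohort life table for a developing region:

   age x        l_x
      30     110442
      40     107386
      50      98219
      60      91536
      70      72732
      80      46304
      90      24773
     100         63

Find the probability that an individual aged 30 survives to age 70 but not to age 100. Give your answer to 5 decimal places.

0.65798

We want 40|30q30 = (l_70 − l_100)/l_30.
This is the probability of reaching 70 but not 100, conditional on being alive at 30: (l_70 − l_100) / l_30.
= (72732 − 63) / 110442 = 72669 / 110442 = 0.657983.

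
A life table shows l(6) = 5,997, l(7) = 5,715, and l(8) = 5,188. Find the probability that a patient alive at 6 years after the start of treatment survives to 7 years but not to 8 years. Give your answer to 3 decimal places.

This is the probability of reaching 7 but not 8, conditional on being alive at 6: (l(7) − l(8)) / l(6).
= (5,715 − 5,188) / 5,997 = 527 / 5,997 = 0.087877.

0.088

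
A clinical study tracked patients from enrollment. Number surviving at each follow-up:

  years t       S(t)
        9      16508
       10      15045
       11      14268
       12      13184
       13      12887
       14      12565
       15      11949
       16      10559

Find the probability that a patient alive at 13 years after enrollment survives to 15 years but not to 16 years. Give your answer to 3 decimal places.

This is the probability of reaching 15 but not 16, conditional on being alive at 13: (S(15) − S(16)) / S(13).
= (11949 − 10559) / 12887 = 1390 / 12887 = 0.107861.

0.108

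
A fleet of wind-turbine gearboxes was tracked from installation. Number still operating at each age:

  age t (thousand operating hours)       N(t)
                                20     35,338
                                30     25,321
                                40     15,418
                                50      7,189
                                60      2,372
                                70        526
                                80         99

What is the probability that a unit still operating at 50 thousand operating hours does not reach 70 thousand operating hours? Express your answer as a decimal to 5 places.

P(fail before 70 | operational at 50) = 1 − N(70)/N(50) = 1 − 526/7,189 = (6,663)/7,189 = 0.926833.

0.92683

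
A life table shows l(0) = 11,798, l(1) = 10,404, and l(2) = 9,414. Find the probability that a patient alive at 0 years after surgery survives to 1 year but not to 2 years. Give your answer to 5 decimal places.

0.08391

This is the probability of reaching 1 but not 2, conditional on being alive at 0: (l(1) − l(2)) / l(0).
= (10,404 − 9,414) / 11,798 = 990 / 11,798 = 0.083913.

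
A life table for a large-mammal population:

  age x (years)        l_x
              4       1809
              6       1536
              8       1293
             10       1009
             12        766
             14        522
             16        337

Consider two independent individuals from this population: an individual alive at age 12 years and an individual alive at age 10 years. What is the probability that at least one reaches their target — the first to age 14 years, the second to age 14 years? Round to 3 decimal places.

0.846

p₁ = l_14/l_12 = 522/766 = 0.681462; p₂ = l_14/l_10 = 522/1009 = 0.517344.
P(at least one) = 1 − (1−p₁)(1−p₂) = 1 − 0.318538 × 0.482656 = 0.846256.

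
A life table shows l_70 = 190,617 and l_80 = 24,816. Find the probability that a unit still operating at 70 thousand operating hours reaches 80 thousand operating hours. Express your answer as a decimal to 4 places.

0.1302

The conditional survival probability is l_80/l_70 = 24,816/190,617 = 0.130188.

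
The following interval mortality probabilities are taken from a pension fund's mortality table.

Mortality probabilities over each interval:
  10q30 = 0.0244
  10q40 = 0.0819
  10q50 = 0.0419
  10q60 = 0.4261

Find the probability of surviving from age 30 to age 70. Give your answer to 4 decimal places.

Survival from 30 to 70 is the product of surviving each interval: (1 − 0.0244) × (1 − 0.0819) × (1 − 0.0419) × (1 − 0.4261).
= 0.9756 × 0.9181 × 0.9581 × 0.5739 = 0.492503.

0.4925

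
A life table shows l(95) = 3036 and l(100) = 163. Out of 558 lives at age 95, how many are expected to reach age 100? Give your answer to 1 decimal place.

The relevant probability is 163/3036 = 0.053689.
Expected number = 558 × 0.053689 = 30.0.

30.0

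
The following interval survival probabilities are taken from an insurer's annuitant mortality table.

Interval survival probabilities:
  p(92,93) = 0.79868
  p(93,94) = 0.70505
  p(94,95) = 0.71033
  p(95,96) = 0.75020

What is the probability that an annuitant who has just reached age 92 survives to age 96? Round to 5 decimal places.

P(survive 92→96) = 0.79868 × 0.70505 × 0.71033 × 0.75020.
= 0.300075.

0.30008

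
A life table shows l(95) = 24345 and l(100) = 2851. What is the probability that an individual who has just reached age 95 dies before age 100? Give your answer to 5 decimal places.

P(die before 100 | alive at 95) = 1 − l(100)/l(95) = 1 − 2851/24345 = (21494)/24345 = 0.882892.

0.88289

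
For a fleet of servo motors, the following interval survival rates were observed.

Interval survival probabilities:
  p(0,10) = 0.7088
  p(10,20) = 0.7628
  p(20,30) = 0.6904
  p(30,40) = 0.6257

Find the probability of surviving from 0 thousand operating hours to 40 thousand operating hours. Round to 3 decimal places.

Survival from 0 to 40 is the product of surviving each interval: 0.7088 × 0.7628 × 0.6904 × 0.6257.
= 0.233562.

0.234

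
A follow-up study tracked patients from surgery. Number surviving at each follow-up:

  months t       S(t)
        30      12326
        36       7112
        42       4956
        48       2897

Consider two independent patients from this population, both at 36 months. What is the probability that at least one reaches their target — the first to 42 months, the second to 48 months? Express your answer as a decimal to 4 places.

p₁ = S(42)/S(36) = 4956/7112 = 0.696850; p₂ = S(48)/S(36) = 2897/7112 = 0.407340.
P(at least one) = 1 − (1−p₁)(1−p₂) = 1 − 0.303150 × 0.592660 = 0.820335.

0.8203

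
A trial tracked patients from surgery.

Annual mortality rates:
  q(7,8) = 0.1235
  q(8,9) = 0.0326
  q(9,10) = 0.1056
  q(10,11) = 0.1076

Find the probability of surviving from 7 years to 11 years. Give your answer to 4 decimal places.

0.6768

Chaining the interval survival probabilities: (1 − 0.1235) × (1 − 0.0326) × (1 − 0.1056) × (1 − 0.1076).
= 0.8765 × 0.9674 × 0.8944 × 0.8924 = 0.676783.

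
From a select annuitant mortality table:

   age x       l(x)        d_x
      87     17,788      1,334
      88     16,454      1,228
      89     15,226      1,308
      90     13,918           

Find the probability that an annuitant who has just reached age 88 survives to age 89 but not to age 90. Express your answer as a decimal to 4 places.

0.0795

This is the probability of reaching 89 but not 90, conditional on being alive at 88: (l(89) − l(90)) / l(88).
= (15,226 − 13,918) / 16,454 = 1,308 / 16,454 = 0.079494.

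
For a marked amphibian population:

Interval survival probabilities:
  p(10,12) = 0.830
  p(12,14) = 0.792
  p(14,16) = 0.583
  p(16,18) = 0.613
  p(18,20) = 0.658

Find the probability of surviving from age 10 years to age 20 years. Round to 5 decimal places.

0.15458

P(survive 10→20) = 0.830 × 0.792 × 0.583 × 0.613 × 0.658.
= 0.154582.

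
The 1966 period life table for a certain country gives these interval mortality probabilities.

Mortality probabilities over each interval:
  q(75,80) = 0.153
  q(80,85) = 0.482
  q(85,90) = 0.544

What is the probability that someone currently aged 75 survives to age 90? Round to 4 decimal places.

Survival from 75 to 90 is the product of surviving each interval: (1 − 0.153) × (1 − 0.482) × (1 − 0.544).
= 0.847 × 0.518 × 0.456 = 0.200068.

0.2001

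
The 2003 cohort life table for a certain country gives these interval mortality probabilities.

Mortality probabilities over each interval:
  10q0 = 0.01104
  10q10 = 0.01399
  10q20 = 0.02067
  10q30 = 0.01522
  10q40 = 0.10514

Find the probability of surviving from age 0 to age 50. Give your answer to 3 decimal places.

0.842

The overall survival probability is (1 − 0.01104) × (1 − 0.01399) × (1 − 0.02067) × (1 − 0.01522) × (1 − 0.10514).
= 0.98896 × 0.98601 × 0.97933 × 0.98478 × 0.89486 = 0.841557.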